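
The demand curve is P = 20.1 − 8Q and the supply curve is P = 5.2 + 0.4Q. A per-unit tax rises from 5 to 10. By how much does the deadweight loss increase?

Competitive equilibrium: 20.1 − 8Q = 5.2 + 0.4Q → Q* = 1.7738, P* = 5.9095.
For a per-unit tax t: ΔQ = t/8.4, so DWL = ½·t·(t/8.4) = t²/16.8.
At t = 5: DWL = 1.488. At t = 10: DWL = 5.952.
Increase = 5.952 − 1.488 = 4.46.

4.46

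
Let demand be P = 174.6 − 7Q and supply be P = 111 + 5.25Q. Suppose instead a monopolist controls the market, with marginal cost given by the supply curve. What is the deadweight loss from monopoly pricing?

Competitive equilibrium: 174.6 − 7Q = 111 + 5.25Q → Q* = 5.1918, P* = 138.2571.
Marginal revenue: MR = 174.6 − 14Q. Set MR = MC: 174.6 − 14Q = 111 + 5.25Q → Q_m = 3.3039.
Price P_m = 174.6 − 7·3.3039 = 151.4727; MC(Q_m) = 111 + 5.25·3.3039 = 128.3455.
Competitive Q* = 5.1918, so ΔQ = 1.8879; wedge = 151.4727 − 128.3455 = 23.1272.
Welfare loss = ½ × 1.8879 × 23.1272 = 21.83.

21.83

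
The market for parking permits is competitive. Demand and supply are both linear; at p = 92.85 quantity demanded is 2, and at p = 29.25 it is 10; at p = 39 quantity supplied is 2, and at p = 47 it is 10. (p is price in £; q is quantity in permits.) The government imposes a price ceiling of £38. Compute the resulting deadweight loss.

Demand slope = (29.25 − 92.85)/(10 − 2) = −7.95, so p = 108.75 − 7.95q.
Supply slope = (47 − 39)/(10 − 2) = 1, so p = 37 + q.
Competitive equilibrium: 108.75 − 7.95q = 37 + q → q* = 8.0168, p* = 45.0168.
At the ceiling p = 38, quantity supplied = (38 − 37)/1 = 1.
Willingness to pay at q' = 1: 108.75 − 7.95·1 = 100.8.
Δq = 8.0168 − 1 = 7.0168; wedge = 100.8 − 38 = 62.8.
Welfare loss = ½ × 7.0168 × 62.8 = £220.33.

£220.33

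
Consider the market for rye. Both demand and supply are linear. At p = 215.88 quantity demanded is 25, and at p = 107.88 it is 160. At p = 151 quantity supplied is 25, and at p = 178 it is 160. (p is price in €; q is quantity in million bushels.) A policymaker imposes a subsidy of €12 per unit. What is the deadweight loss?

€72 million

Demand slope = (107.88 − 215.88)/(160 − 25) = −0.8, so p = 235.88 − 0.8q.
Supply slope = (178 − 151)/(160 − 25) = 0.2, so p = 146 + 0.2q.
Competitive equilibrium: 235.88 − 0.8q = 146 + 0.2q → q* = 89.88, p* = 163.976.
The subsidy lowers effective supply by 12: p = 134 + 0.2q.
New quantity: 235.88 − 0.8q = 134 + 0.2q → q' = 101.88.
Overproduction Δq = 101.88 − 89.88 = 12; wedge = subsidy = 12.
Welfare loss = ½ × 12 × 12 = €72 million.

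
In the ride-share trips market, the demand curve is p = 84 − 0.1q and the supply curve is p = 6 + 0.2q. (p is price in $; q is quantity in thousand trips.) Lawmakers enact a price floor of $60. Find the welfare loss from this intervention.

$60 thousand

Competitive equilibrium: 84 − 0.1q = 6 + 0.2q → q* = 260, p* = 58.
At the floor p = 60, quantity demanded = (84 − 60)/0.1 = 240.
Sellers' marginal cost at q' = 240: 6 + 0.2·240 = 54.
Δq = 260 − 240 = 20; wedge = 60 − 54 = 6.
Deadweight loss = ½ × 20 × 6 = $60 thousand.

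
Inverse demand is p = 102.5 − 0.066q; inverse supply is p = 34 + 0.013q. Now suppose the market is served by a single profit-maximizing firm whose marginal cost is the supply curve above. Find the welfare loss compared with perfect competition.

Competitive equilibrium: 102.5 − 0.066q = 34 + 0.013q → q* = 867.0886, p* = 45.2722.
Marginal revenue: MR = 102.5 − 0.132q. Set MR = MC: 102.5 − 0.132q = 34 + 0.013q → q_m = 472.4138.
Price p_m = 102.5 − 0.066·472.4138 = 71.3207; MC(q_m) = 34 + 0.013·472.4138 = 40.1414.
Competitive q* = 867.0886, so Δq = 394.6748; wedge = 71.3207 − 40.1414 = 31.1793.
Deadweight loss = ½ × 394.6748 × 31.1793 = 6152.84.

6152.84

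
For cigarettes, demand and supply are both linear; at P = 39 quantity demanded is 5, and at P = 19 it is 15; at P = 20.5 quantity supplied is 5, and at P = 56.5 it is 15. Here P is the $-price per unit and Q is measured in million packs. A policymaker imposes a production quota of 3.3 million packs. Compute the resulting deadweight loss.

Demand slope = (19 − 39)/(15 − 5) = −2, so P = 49 − 2Q.
Supply slope = (56.5 − 20.5)/(15 − 5) = 3.6, so P = 2.5 + 3.6Q.
Competitive equilibrium: 49 − 2Q = 2.5 + 3.6Q → Q* = 8.3036, P* = 32.3929.
At Q = 3.3: demand price = 49 − 2·3.3 = 42.4; supply price = 2.5 + 3.6·3.3 = 14.38.
ΔQ = 8.3036 − 3.3 = 5.0036; wedge = 42.4 − 14.38 = 28.02.
DWL = ½ × 5.0036 × 28.02 = $70.10 million.

$70.10 million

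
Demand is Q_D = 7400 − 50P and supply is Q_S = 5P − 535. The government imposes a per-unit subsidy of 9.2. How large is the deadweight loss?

192.36

In inverse form: demand P = 148 − 0.02Q, supply P = 107 + 0.2Q.
Competitive equilibrium: 148 − 0.02Q = 107 + 0.2Q → Q* = 186.3636, P* = 144.2727.
The subsidy lowers effective supply by 9.2: P = 97.8 + 0.2Q.
New quantity: 148 − 0.02Q = 97.8 + 0.2Q → Q' = 228.1818.
Overproduction ΔQ = 228.1818 − 186.3636 = 41.8182; wedge = subsidy = 9.2.
Welfare loss = ½ × 41.8182 × 9.2 = 192.36.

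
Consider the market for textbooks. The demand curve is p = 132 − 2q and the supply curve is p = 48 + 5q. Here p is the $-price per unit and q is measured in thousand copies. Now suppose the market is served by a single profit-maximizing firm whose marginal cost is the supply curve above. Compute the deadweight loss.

Competitive equilibrium: 132 − 2q = 48 + 5q → q* = 12, p* = 108.
Marginal revenue: MR = 132 − 4q. Set MR = MC: 132 − 4q = 48 + 5q → q_m = 9.3333.
Price p_m = 132 − 2·9.3333 = 113.3334; MC(q_m) = 48 + 5·9.3333 = 94.6665.
Competitive q* = 12, so Δq = 2.6667; wedge = 113.3334 − 94.6665 = 18.6669.
DWL = ½ × 2.6667 × 18.6669 = $24.89 thousand.

$24.89 thousand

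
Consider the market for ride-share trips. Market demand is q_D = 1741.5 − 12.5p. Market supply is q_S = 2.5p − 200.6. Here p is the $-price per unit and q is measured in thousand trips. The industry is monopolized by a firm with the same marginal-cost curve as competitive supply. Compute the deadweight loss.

$74.20 thousand

In inverse form: demand p = 139.32 − 0.08q, supply p = 80.24 + 0.4q.
Competitive equilibrium: 139.32 − 0.08q = 80.24 + 0.4q → q* = 123.0833, p* = 129.4733.
Marginal revenue: MR = 139.32 − 0.16q. Set MR = MC: 139.32 − 0.16q = 80.24 + 0.4q → q_m = 105.5.
Price p_m = 139.32 − 0.08·105.5 = 130.88; MC(q_m) = 80.24 + 0.4·105.5 = 122.44.
Competitive q* = 123.0833, so Δq = 17.5833; wedge = 130.88 − 122.44 = 8.44.
Deadweight loss = ½ × 17.5833 × 8.44 = $74.20 thousand.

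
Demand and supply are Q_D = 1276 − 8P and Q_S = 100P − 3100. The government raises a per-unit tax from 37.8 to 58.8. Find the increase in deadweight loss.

7513.33

In inverse form: demand P = 159.5 − 0.125Q, supply P = 31 + 0.01Q.
Competitive equilibrium: 159.5 − 0.125Q = 31 + 0.01Q → Q* = 951.8519, P* = 40.5185.
For a per-unit tax t: ΔQ = t/0.135, so DWL = ½·t·(t/0.135) = t²/0.27.
At t = 37.8: DWL = 5292. At t = 58.8: DWL = 12805.333.
Increase = 12805.333 − 5292 = 7513.33.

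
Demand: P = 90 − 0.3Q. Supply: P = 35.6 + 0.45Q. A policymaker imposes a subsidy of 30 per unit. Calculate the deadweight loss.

600

Competitive equilibrium: 90 − 0.3Q = 35.6 + 0.45Q → Q* = 72.5333, P* = 68.24.
The subsidy lowers effective supply by 30: P = 5.6 + 0.45Q.
New quantity: 90 − 0.3Q = 5.6 + 0.45Q → Q' = 112.5333.
Overproduction ΔQ = 112.5333 − 72.5333 = 40; wedge = subsidy = 30.
Deadweight loss = ½ × 40 × 30 = 600.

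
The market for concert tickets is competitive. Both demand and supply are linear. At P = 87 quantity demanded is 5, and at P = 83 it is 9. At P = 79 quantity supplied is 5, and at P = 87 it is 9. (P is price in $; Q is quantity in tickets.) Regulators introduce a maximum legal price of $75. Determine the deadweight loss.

Demand slope = (83 − 87)/(9 − 5) = −1, so P = 92 − Q.
Supply slope = (87 − 79)/(9 − 5) = 2, so P = 69 + 2Q.
Competitive equilibrium: 92 − Q = 69 + 2Q → Q* = 7.6667, P* = 84.3333.
At the ceiling P = 75, quantity supplied = (75 − 69)/2 = 3.
Willingness to pay at Q' = 3: 92 − 1·3 = 89.
ΔQ = 7.6667 − 3 = 4.6667; wedge = 89 − 75 = 14.
The triangle = ½ × 4.6667 × 14 = $32.67.

$32.67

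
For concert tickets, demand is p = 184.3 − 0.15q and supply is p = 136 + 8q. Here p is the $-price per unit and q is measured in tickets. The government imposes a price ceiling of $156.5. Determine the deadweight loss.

Competitive equilibrium: 184.3 − 0.15q = 136 + 8q → q* = 5.9264, p* = 183.411.
At the ceiling p = 156.5, quantity supplied = (156.5 − 136)/8 = 2.5625.
Willingness to pay at q' = 2.5625: 184.3 − 0.15·2.5625 = 183.9156.
Δq = 5.9264 − 2.5625 = 3.3639; wedge = 183.9156 − 156.5 = 27.4156.
Deadweight loss = ½ × 3.3639 × 27.4156 = $46.11.

$46.11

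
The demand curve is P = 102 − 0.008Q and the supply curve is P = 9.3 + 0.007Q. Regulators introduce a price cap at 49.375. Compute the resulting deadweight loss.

1552.69

Competitive equilibrium: 102 − 0.008Q = 9.3 + 0.007Q → Q* = 6180, P* = 52.56.
At the ceiling P = 49.375, quantity supplied = (49.375 − 9.3)/0.007 = 5725.
Willingness to pay at Q' = 5725: 102 − 0.008·5725 = 56.2.
ΔQ = 6180 − 5725 = 455; wedge = 56.2 − 49.375 = 6.825.
The triangle = ½ × 455 × 6.825 = 1552.69.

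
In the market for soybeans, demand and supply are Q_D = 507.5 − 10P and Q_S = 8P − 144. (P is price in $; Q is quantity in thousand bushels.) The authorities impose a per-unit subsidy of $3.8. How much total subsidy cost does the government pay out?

In inverse form: demand P = 50.75 − 0.1Q, supply P = 18 + 0.125Q.
Competitive equilibrium: 50.75 − 0.1Q = 18 + 0.125Q → Q* = 145.5556, P* = 36.1944.
The subsidy lowers effective supply by 3.8: P = 14.2 + 0.125Q.
New quantity: 50.75 − 0.1Q = 14.2 + 0.125Q → Q' = 162.4444.
Total subsidy cost = 3.8 × 162.4444 = $617.29 thousand.

$617.29 thousand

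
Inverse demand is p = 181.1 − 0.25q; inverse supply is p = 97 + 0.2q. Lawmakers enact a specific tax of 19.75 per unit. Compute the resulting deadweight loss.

Competitive equilibrium: 181.1 − 0.25q = 97 + 0.2q → q* = 186.8889, p* = 134.3778.
With the tax, the buyer price exceeds the seller price by 19.75: (181.1 − 0.25q) − (97 + 0.2q) = 19.75 → q' = 143.
Δq = 186.8889 − 143 = 43.8889; the wedge equals the tax, 19.75.
Welfare loss = ½ × 43.8889 × 19.75 = 433.40.

433.40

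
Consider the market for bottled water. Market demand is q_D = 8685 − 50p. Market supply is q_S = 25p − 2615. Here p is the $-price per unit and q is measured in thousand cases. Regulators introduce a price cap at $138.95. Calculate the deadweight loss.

$2574.01 thousand

In inverse form: demand p = 173.7 − 0.02q, supply p = 104.6 + 0.04q.
Competitive equilibrium: 173.7 − 0.02q = 104.6 + 0.04q → q* = 1151.6667, p* = 150.6667.
At the ceiling p = 138.95, quantity supplied = (138.95 − 104.6)/0.04 = 858.75.
Willingness to pay at q' = 858.75: 173.7 − 0.02·858.75 = 156.525.
Δq = 1151.6667 − 858.75 = 292.9167; wedge = 156.525 − 138.95 = 17.575.
Deadweight loss = ½ × 292.9167 × 17.575 = $2574.01 thousand.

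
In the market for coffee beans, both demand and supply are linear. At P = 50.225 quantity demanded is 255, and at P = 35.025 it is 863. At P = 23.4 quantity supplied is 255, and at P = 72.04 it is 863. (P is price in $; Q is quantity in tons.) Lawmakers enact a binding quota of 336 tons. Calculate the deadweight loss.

$1598.20

Demand slope = (35.025 − 50.225)/(863 − 255) = −0.025, so P = 56.6 − 0.025Q.
Supply slope = (72.04 − 23.4)/(863 − 255) = 0.08, so P = 3 + 0.08Q.
Competitive equilibrium: 56.6 − 0.025Q = 3 + 0.08Q → Q* = 510.4762, P* = 43.8381.
At Q = 336: demand price = 56.6 − 0.025·336 = 48.2; supply price = 3 + 0.08·336 = 29.88.
ΔQ = 510.4762 − 336 = 174.4762; wedge = 48.2 − 29.88 = 18.32.
Welfare loss = ½ × 174.4762 × 18.32 = $1598.20.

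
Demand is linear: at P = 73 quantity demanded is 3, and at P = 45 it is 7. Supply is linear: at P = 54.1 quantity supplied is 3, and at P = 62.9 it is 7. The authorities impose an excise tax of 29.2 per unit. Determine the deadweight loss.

Demand slope = (45 − 73)/(7 − 3) = −7, so P = 94 − 7Q.
Supply slope = (62.9 − 54.1)/(7 − 3) = 2.2, so P = 47.5 + 2.2Q.
Competitive equilibrium: 94 − 7Q = 47.5 + 2.2Q → Q* = 5.0543, P* = 58.6196.
With the tax, the buyer price exceeds the seller price by 29.2: (94 − 7Q) − (47.5 + 2.2Q) = 29.2 → Q' = 1.8804.
ΔQ = 5.0543 − 1.8804 = 3.1739; the wedge equals the tax, 29.2.
Deadweight loss = ½ × 3.1739 × 29.2 = 46.34.

46.34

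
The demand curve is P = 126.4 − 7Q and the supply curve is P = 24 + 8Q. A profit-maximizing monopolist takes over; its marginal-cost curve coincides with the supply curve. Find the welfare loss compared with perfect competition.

35.39

Competitive equilibrium: 126.4 − 7Q = 24 + 8Q → Q* = 6.8267, P* = 78.6133.
Marginal revenue: MR = 126.4 − 14Q. Set MR = MC: 126.4 − 14Q = 24 + 8Q → Q_m = 4.6545.
Price P_m = 126.4 − 7·4.6545 = 93.8185; MC(Q_m) = 24 + 8·4.6545 = 61.236.
Competitive Q* = 6.8267, so ΔQ = 2.1722; wedge = 93.8185 − 61.236 = 32.5825.
The triangle = ½ × 2.1722 × 32.5825 = 35.39.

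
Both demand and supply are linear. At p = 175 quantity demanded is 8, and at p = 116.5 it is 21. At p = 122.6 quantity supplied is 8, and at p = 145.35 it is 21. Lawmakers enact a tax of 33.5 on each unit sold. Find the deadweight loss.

Demand slope = (116.5 − 175)/(21 − 8) = −4.5, so p = 211 − 4.5q.
Supply slope = (145.35 − 122.6)/(21 − 8) = 1.75, so p = 108.6 + 1.75q.
Competitive equilibrium: 211 − 4.5q = 108.6 + 1.75q → q* = 16.384, p* = 137.272.
With the tax, the buyer price exceeds the seller price by 33.5: (211 − 4.5q) − (108.6 + 1.75q) = 33.5 → q' = 11.024.
Δq = 16.384 − 11.024 = 5.36; the wedge equals the tax, 33.5.
The triangle = ½ × 5.36 × 33.5 = 89.78.

89.78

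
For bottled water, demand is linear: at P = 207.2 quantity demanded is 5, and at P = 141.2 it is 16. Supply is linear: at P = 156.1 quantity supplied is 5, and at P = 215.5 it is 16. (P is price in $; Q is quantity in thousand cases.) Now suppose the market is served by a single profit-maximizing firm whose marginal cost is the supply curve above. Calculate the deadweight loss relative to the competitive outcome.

$60.94 thousand

Demand slope = (141.2 − 207.2)/(16 − 5) = −6, so P = 237.2 − 6Q.
Supply slope = (215.5 − 156.1)/(16 − 5) = 5.4, so P = 129.1 + 5.4Q.
Competitive equilibrium: 237.2 − 6Q = 129.1 + 5.4Q → Q* = 9.48246, P* = 180.30526.
Marginal revenue: MR = 237.2 − 12Q. Set MR = MC: 237.2 − 12Q = 129.1 + 5.4Q → Q_m = 6.21264.
Price P_m = 237.2 − 6·6.21264 = 199.92416; MC(Q_m) = 129.1 + 5.4·6.21264 = 162.64826.
Competitive Q* = 9.48246, so ΔQ = 3.26982; wedge = 199.92416 − 162.64826 = 37.2759.
DWL = ½ × 3.26982 × 37.2759 = $60.94 thousand.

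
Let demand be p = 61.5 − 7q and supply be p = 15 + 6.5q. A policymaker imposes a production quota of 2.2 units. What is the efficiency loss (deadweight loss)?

10.45

Competitive equilibrium: 61.5 − 7q = 15 + 6.5q → q* = 3.4444, p* = 37.3889.
At q = 2.2: demand price = 61.5 − 7·2.2 = 46.1; supply price = 15 + 6.5·2.2 = 29.3.
Δq = 3.4444 − 2.2 = 1.2444; wedge = 46.1 − 29.3 = 16.8.
The triangle = ½ × 1.2444 × 16.8 = 10.45.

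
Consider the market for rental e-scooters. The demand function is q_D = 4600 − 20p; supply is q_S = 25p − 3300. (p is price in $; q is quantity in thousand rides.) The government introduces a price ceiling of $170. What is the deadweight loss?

In inverse form: demand p = 230 − 0.05q, supply p = 132 + 0.04q.
Competitive equilibrium: 230 − 0.05q = 132 + 0.04q → q* = 1088.8889, p* = 175.5556.
At the ceiling p = 170, quantity supplied = (170 − 132)/0.04 = 950.
Willingness to pay at q' = 950: 230 − 0.05·950 = 182.5.
Δq = 1088.8889 − 950 = 138.8889; wedge = 182.5 − 170 = 12.5.
Deadweight loss = ½ × 138.8889 × 12.5 = $868.06 thousand.

$868.06 thousand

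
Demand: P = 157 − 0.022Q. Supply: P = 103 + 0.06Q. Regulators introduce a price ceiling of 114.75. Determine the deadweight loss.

Competitive equilibrium: 157 − 0.022Q = 103 + 0.06Q → Q* = 658.5366, P* = 142.5122.
At the ceiling P = 114.75, quantity supplied = (114.75 − 103)/0.06 = 195.8333.
Willingness to pay at Q' = 195.8333: 157 − 0.022·195.8333 = 152.6917.
ΔQ = 658.5366 − 195.8333 = 462.7033; wedge = 152.6917 − 114.75 = 37.9417.
The triangle = ½ × 462.7033 × 37.9417 = 8777.87.

8777.87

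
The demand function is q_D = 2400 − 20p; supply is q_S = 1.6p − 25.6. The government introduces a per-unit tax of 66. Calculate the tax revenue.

In inverse form: demand p = 120 − 0.05q, supply p = 16 + 0.625q.
Competitive equilibrium: 120 − 0.05q = 16 + 0.625q → q* = 154.0741, p* = 112.2963.
With the tax, the buyer price exceeds the seller price by 66: (120 − 0.05q) − (16 + 0.625q) = 66 → q' = 56.2963.
Tax revenue = 66 × 56.2963 = 3715.56.

3715.56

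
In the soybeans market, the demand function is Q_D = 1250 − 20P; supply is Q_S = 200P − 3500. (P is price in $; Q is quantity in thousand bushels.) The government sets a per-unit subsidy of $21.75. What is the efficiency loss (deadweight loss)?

In inverse form: demand P = 62.5 − 0.05Q, supply P = 17.5 + 0.005Q.
Competitive equilibrium: 62.5 − 0.05Q = 17.5 + 0.005Q → Q* = 818.1818, P* = 21.5909.
The subsidy lowers effective supply by 21.75: P = 0.005Q − 4.25.
New quantity: 62.5 − 0.05Q = 0.005Q − 4.25 → Q' = 1213.6364.
Overproduction ΔQ = 1213.6364 − 818.1818 = 395.4546; wedge = subsidy = 21.75.
DWL = ½ × 395.4546 × 21.75 = $4300.57 thousand.

$4300.57 thousand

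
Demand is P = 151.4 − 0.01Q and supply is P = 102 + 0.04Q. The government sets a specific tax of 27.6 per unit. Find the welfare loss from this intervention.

Competitive equilibrium: 151.4 − 0.01Q = 102 + 0.04Q → Q* = 988, P* = 141.52.
With the tax, the buyer price exceeds the seller price by 27.6: (151.4 − 0.01Q) − (102 + 0.04Q) = 27.6 → Q' = 436.
ΔQ = 988 − 436 = 552; the wedge equals the tax, 27.6.
The triangle = ½ × 552 × 27.6 = 7617.60.

7617.60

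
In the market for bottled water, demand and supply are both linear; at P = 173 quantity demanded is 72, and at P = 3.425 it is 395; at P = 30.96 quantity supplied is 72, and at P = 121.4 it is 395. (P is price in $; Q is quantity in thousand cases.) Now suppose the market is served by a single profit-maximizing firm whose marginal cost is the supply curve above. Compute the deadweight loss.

$3871.23 thousand

Demand slope = (3.425 − 173)/(395 − 72) = −0.525, so P = 210.8 − 0.525Q.
Supply slope = (121.4 − 30.96)/(395 − 72) = 0.28, so P = 10.8 + 0.28Q.
Competitive equilibrium: 210.8 − 0.525Q = 10.8 + 0.28Q → Q* = 248.4472, P* = 80.36522.
Marginal revenue: MR = 210.8 − 1.05Q. Set MR = MC: 210.8 − 1.05Q = 10.8 + 0.28Q → Q_m = 150.37594.
Price P_m = 210.8 − 0.525·150.37594 = 131.85263; MC(Q_m) = 10.8 + 0.28·150.37594 = 52.90526.
Competitive Q* = 248.4472, so ΔQ = 98.07126; wedge = 131.85263 − 52.90526 = 78.94737.
Welfare loss = ½ × 98.07126 × 78.94737 = $3871.23 thousand.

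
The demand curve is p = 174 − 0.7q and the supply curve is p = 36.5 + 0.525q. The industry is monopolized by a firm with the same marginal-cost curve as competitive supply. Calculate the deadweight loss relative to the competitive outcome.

1020.41

Competitive equilibrium: 174 − 0.7q = 36.5 + 0.525q → q* = 112.2449, p* = 95.4286.
Marginal revenue: MR = 174 − 1.4q. Set MR = MC: 174 − 1.4q = 36.5 + 0.525q → q_m = 71.4286.
Price p_m = 174 − 0.7·71.4286 = 124; MC(q_m) = 36.5 + 0.525·71.4286 = 74.
Competitive q* = 112.2449, so Δq = 40.8163; wedge = 124 − 74 = 50.
The triangle = ½ × 40.8163 × 50 = 1020.41.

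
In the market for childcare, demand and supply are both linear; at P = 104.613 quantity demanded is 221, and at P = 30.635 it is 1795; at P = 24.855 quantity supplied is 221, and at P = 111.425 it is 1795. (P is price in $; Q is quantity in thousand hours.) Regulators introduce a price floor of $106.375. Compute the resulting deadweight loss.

$34244.79 thousand

Demand slope = (30.635 − 104.613)/(1795 − 221) = −0.047, so P = 115 − 0.047Q.
Supply slope = (111.425 − 24.855)/(1795 − 221) = 0.055, so P = 12.7 + 0.055Q.
Competitive equilibrium: 115 − 0.047Q = 12.7 + 0.055Q → Q* = 1002.941176, P* = 67.861765.
At the floor P = 106.375, quantity demanded = (115 − 106.375)/0.047 = 183.510638.
Sellers' marginal cost at Q' = 183.510638: 12.7 + 0.055·183.510638 = 22.793085.
ΔQ = 1002.941176 − 183.510638 = 819.430538; wedge = 106.375 − 22.793085 = 83.581915.
DWL = ½ × 819.430538 × 83.581915 = $34244.79 thousand.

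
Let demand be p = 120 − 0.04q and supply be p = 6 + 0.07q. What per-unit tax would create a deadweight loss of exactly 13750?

55

Competitive equilibrium: 120 − 0.04q = 6 + 0.07q → q* = 1036.3636, p* = 78.5455.
A tax t gives Δq = t/0.11 and wedge t, so DWL = t²/0.22.
t²/0.22 = 13750 → t² = 3025 → t = 55.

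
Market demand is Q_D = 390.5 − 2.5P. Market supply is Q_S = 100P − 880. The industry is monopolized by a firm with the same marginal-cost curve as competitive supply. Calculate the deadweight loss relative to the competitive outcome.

6461.47

In inverse form: demand P = 156.2 − 0.4Q, supply P = 8.8 + 0.01Q.
Competitive equilibrium: 156.2 − 0.4Q = 8.8 + 0.01Q → Q* = 359.5122, P* = 12.39512.
Marginal revenue: MR = 156.2 − 0.8Q. Set MR = MC: 156.2 − 0.8Q = 8.8 + 0.01Q → Q_m = 181.97531.
Price P_m = 156.2 − 0.4·181.97531 = 83.40988; MC(Q_m) = 8.8 + 0.01·181.97531 = 10.61975.
Competitive Q* = 359.5122, so ΔQ = 177.53689; wedge = 83.40988 − 10.61975 = 72.79013.
DWL = ½ × 177.53689 × 72.79013 = 6461.47.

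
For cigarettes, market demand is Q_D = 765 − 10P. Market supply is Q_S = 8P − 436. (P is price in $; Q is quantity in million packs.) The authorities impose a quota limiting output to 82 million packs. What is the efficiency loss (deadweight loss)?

In inverse form: demand P = 76.5 − 0.1Q, supply P = 54.5 + 0.125Q.
Competitive equilibrium: 76.5 − 0.1Q = 54.5 + 0.125Q → Q* = 97.7778, P* = 66.7222.
At Q = 82: demand price = 76.5 − 0.1·82 = 68.3; supply price = 54.5 + 0.125·82 = 64.75.
ΔQ = 97.7778 − 82 = 15.7778; wedge = 68.3 − 64.75 = 3.55.
The triangle = ½ × 15.7778 × 3.55 = $28.01 million.

$28.01 million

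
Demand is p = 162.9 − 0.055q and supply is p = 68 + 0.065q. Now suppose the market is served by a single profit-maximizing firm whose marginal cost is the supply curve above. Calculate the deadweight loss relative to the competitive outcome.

3706.56

Competitive equilibrium: 162.9 − 0.055q = 68 + 0.065q → q* = 790.83333, p* = 119.40417.
Marginal revenue: MR = 162.9 − 0.11q. Set MR = MC: 162.9 − 0.11q = 68 + 0.065q → q_m = 542.28571.
Price p_m = 162.9 − 0.055·542.28571 = 133.07429; MC(q_m) = 68 + 0.065·542.28571 = 103.24857.
Competitive q* = 790.83333, so Δq = 248.54762; wedge = 133.07429 − 103.24857 = 29.82572.
DWL = ½ × 248.54762 × 29.82572 = 3706.56.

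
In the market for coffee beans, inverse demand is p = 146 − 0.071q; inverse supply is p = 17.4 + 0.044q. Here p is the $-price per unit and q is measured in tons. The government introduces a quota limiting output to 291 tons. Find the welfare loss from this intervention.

Competitive equilibrium: 146 − 0.071q = 17.4 + 0.044q → q* = 1118.2609, p* = 66.6035.
At q = 291: demand price = 146 − 0.071·291 = 125.339; supply price = 17.4 + 0.044·291 = 30.204.
Δq = 1118.2609 − 291 = 827.2609; wedge = 125.339 − 30.204 = 95.135.
Welfare loss = ½ × 827.2609 × 95.135 = $39350.73.

$39350.73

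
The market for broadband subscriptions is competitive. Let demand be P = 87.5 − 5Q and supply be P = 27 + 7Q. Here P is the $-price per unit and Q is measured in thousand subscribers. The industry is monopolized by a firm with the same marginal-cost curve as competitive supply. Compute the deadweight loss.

Competitive equilibrium: 87.5 − 5Q = 27 + 7Q → Q* = 5.0417, P* = 62.2917.
Marginal revenue: MR = 87.5 − 10Q. Set MR = MC: 87.5 − 10Q = 27 + 7Q → Q_m = 3.5588.
Price P_m = 87.5 − 5·3.5588 = 69.706; MC(Q_m) = 27 + 7·3.5588 = 51.9116.
Competitive Q* = 5.0417, so ΔQ = 1.4829; wedge = 69.706 − 51.9116 = 17.7944.
DWL = ½ × 1.4829 × 17.7944 = $13.19 thousand.

$13.19 thousand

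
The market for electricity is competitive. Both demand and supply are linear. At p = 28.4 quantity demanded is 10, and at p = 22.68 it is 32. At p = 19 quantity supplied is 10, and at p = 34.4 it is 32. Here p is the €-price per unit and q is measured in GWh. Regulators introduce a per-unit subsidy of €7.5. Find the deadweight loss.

Demand slope = (22.68 − 28.4)/(32 − 10) = −0.26, so p = 31 − 0.26q.
Supply slope = (34.4 − 19)/(32 − 10) = 0.7, so p = 12 + 0.7q.
Competitive equilibrium: 31 − 0.26q = 12 + 0.7q → q* = 19.7917, p* = 25.8542.
The subsidy lowers effective supply by 7.5: p = 4.5 + 0.7q.
New quantity: 31 − 0.26q = 4.5 + 0.7q → q' = 27.6042.
Overproduction Δq = 27.6042 − 19.7917 = 7.8125; wedge = subsidy = 7.5.
The triangle = ½ × 7.8125 × 7.5 = €29.30.

€29.30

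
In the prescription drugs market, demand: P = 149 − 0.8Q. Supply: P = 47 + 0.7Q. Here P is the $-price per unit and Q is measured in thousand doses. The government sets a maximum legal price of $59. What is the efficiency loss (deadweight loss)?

Competitive equilibrium: 149 − 0.8Q = 47 + 0.7Q → Q* = 68, P* = 94.6.
At the ceiling P = 59, quantity supplied = (59 − 47)/0.7 = 17.14286.
Willingness to pay at Q' = 17.14286: 149 − 0.8·17.14286 = 135.28571.
ΔQ = 68 − 17.14286 = 50.85714; wedge = 135.28571 − 59 = 76.28571.
Welfare loss = ½ × 50.85714 × 76.28571 = $1939.84 thousand.

$1939.84 thousand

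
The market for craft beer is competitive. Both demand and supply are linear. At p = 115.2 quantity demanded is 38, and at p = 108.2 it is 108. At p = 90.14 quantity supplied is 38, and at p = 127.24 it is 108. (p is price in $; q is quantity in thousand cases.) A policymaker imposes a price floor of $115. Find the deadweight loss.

Demand slope = (108.2 − 115.2)/(108 − 38) = −0.1, so p = 119 − 0.1q.
Supply slope = (127.24 − 90.14)/(108 − 38) = 0.53, so p = 70 + 0.53q.
Competitive equilibrium: 119 − 0.1q = 70 + 0.53q → q* = 77.7778, p* = 111.2222.
At the floor p = 115, quantity demanded = (119 − 115)/0.1 = 40.
Sellers' marginal cost at q' = 40: 70 + 0.53·40 = 91.2.
Δq = 77.7778 − 40 = 37.7778; wedge = 115 − 91.2 = 23.8.
Deadweight loss = ½ × 37.7778 × 23.8 = $449.56 thousand.

$449.56 thousand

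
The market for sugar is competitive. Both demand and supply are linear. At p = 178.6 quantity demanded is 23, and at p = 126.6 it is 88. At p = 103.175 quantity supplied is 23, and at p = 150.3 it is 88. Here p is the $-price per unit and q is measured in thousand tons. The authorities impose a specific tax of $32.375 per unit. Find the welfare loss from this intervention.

Demand slope = (126.6 − 178.6)/(88 − 23) = −0.8, so p = 197 − 0.8q.
Supply slope = (150.3 − 103.175)/(88 − 23) = 0.725, so p = 86.5 + 0.725q.
Competitive equilibrium: 197 − 0.8q = 86.5 + 0.725q → q* = 72.459, p* = 139.0328.
With the tax, the buyer price exceeds the seller price by 32.375: (197 − 0.8q) − (86.5 + 0.725q) = 32.375 → q' = 51.2295.
Δq = 72.459 − 51.2295 = 21.2295; the wedge equals the tax, 32.375.
Welfare loss = ½ × 21.2295 × 32.375 = $343.65 thousand.

$343.65 thousand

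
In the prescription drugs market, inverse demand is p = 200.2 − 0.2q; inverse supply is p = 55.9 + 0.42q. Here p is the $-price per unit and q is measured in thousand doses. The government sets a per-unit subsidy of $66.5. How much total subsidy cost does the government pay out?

$22610 thousand

Competitive equilibrium: 200.2 − 0.2q = 55.9 + 0.42q → q* = 232.7419, p* = 153.6516.
The subsidy lowers effective supply by 66.5: p = 0.42q − 10.6.
New quantity: 200.2 − 0.2q = 0.42q − 10.6 → q' = 340.
Total subsidy cost = 66.5 × 340 = $22610 thousand.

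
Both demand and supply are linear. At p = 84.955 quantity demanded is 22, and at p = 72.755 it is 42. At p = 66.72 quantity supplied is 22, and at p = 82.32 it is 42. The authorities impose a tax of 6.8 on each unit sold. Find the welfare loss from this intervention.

16.63

Demand slope = (72.755 − 84.955)/(42 − 22) = −0.61, so p = 98.375 − 0.61q.
Supply slope = (82.32 − 66.72)/(42 − 22) = 0.78, so p = 49.56 + 0.78q.
Competitive equilibrium: 98.375 − 0.61q = 49.56 + 0.78q → q* = 35.1187, p* = 76.9526.
With the tax, the buyer price exceeds the seller price by 6.8: (98.375 − 0.61q) − (49.56 + 0.78q) = 6.8 → q' = 30.2266.
Δq = 35.1187 − 30.2266 = 4.8921; the wedge equals the tax, 6.8.
DWL = ½ × 4.8921 × 6.8 = 16.63.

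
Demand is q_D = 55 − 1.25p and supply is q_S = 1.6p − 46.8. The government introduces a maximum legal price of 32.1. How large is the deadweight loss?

In inverse form: demand p = 44 − 0.8q, supply p = 29.25 + 0.625q.
Competitive equilibrium: 44 − 0.8q = 29.25 + 0.625q → q* = 10.3509, p* = 35.7193.
At the ceiling p = 32.1, quantity supplied = (32.1 − 29.25)/0.625 = 4.56.
Willingness to pay at q' = 4.56: 44 − 0.8·4.56 = 40.352.
Δq = 10.3509 − 4.56 = 5.7909; wedge = 40.352 − 32.1 = 8.252.
DWL = ½ × 5.7909 × 8.252 = 23.89.

23.89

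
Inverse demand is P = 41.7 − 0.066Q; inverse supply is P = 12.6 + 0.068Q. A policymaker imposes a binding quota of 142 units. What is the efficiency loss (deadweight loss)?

Competitive equilibrium: 41.7 − 0.066Q = 12.6 + 0.068Q → Q* = 217.1642, P* = 27.3672.
At Q = 142: demand price = 41.7 − 0.066·142 = 32.328; supply price = 12.6 + 0.068·142 = 22.256.
ΔQ = 217.1642 − 142 = 75.1642; wedge = 32.328 − 22.256 = 10.072.
The triangle = ½ × 75.1642 × 10.072 = 378.53.

378.53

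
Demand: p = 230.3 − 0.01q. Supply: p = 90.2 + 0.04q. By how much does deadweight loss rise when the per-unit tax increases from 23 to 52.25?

Competitive equilibrium: 230.3 − 0.01q = 90.2 + 0.04q → q* = 2802, p* = 202.28.
For a per-unit tax t: Δq = t/0.05, so DWL = ½·t·(t/0.05) = t²/0.1.
At t = 23: DWL = 5290. At t = 52.25: DWL = 27300.625.
Increase = 27300.625 − 5290 = 22010.625.

22010.625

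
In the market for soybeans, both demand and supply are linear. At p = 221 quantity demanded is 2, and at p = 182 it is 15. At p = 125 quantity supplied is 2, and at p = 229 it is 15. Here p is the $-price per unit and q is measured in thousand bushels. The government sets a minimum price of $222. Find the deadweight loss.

Demand slope = (182 − 221)/(15 − 2) = −3, so p = 227 − 3q.
Supply slope = (229 − 125)/(15 − 2) = 8, so p = 109 + 8q.
Competitive equilibrium: 227 − 3q = 109 + 8q → q* = 10.7273, p* = 194.8182.
At the floor p = 222, quantity demanded = (227 − 222)/3 = 1.6667.
Sellers' marginal cost at q' = 1.6667: 109 + 8·1.6667 = 122.3336.
Δq = 10.7273 − 1.6667 = 9.0606; wedge = 222 − 122.3336 = 99.6664.
The triangle = ½ × 9.0606 × 99.6664 = $451.52 thousand.

$451.52 thousand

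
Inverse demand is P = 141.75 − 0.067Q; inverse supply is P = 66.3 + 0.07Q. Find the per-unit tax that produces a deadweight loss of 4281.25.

Competitive equilibrium: 141.75 − 0.067Q = 66.3 + 0.07Q → Q* = 550.7299, P* = 104.8511.
A tax t gives ΔQ = t/0.137 and wedge t, so DWL = t²/0.274.
t²/0.274 = 4281.25 → t² = 1173.0625 → t = 34.25.

34.25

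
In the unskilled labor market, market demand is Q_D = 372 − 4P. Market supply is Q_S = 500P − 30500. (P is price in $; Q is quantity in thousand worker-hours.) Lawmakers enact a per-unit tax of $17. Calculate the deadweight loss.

$573.41 thousand

In inverse form: demand P = 93 − 0.25Q, supply P = 61 + 0.002Q.
Competitive equilibrium: 93 − 0.25Q = 61 + 0.002Q → Q* = 126.9841, P* = 61.254.
With the tax, the buyer price exceeds the seller price by 17: (93 − 0.25Q) − (61 + 0.002Q) = 17 → Q' = 59.5238.
ΔQ = 126.9841 − 59.5238 = 67.4603; the wedge equals the tax, 17.
Welfare loss = ½ × 67.4603 × 17 = $573.41 thousand.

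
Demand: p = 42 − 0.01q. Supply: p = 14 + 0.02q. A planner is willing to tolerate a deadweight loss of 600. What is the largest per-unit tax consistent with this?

Competitive equilibrium: 42 − 0.01q = 14 + 0.02q → q* = 933.3333, p* = 32.6667.
A tax t gives Δq = t/0.03 and wedge t, so DWL = t²/0.06.
t²/0.06 = 600 → t² = 36 → t = 6.

6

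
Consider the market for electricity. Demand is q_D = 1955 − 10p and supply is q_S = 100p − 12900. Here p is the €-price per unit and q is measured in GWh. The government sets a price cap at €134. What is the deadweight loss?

€601.14

In inverse form: demand p = 195.5 − 0.1q, supply p = 129 + 0.01q.
Competitive equilibrium: 195.5 − 0.1q = 129 + 0.01q → q* = 604.5455, p* = 135.0455.
At the ceiling p = 134, quantity supplied = (134 − 129)/0.01 = 500.
Willingness to pay at q' = 500: 195.5 − 0.1·500 = 145.5.
Δq = 604.5455 − 500 = 104.5455; wedge = 145.5 − 134 = 11.5.
Deadweight loss = ½ × 104.5455 × 11.5 = €601.14.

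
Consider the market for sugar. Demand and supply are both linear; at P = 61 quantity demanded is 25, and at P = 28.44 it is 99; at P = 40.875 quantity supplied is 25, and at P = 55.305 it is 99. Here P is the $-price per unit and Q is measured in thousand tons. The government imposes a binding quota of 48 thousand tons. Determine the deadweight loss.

Demand slope = (28.44 − 61)/(99 − 25) = −0.44, so P = 72 − 0.44Q.
Supply slope = (55.305 − 40.875)/(99 − 25) = 0.195, so P = 36 + 0.195Q.
Competitive equilibrium: 72 − 0.44Q = 36 + 0.195Q → Q* = 56.6929, P* = 47.0551.
At Q = 48: demand price = 72 − 0.44·48 = 50.88; supply price = 36 + 0.195·48 = 45.36.
ΔQ = 56.6929 − 48 = 8.6929; wedge = 50.88 − 45.36 = 5.52.
DWL = ½ × 8.6929 × 5.52 = $23.99 thousand.

$23.99 thousand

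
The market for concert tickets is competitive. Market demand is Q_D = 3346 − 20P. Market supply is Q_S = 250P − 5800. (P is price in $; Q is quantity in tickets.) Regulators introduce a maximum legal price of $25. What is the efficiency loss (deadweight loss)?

$132889.26

In inverse form: demand P = 167.3 − 0.05Q, supply P = 23.2 + 0.004Q.
Competitive equilibrium: 167.3 − 0.05Q = 23.2 + 0.004Q → Q* = 2668.5185, P* = 33.8741.
At the ceiling P = 25, quantity supplied = (25 − 23.2)/0.004 = 450.
Willingness to pay at Q' = 450: 167.3 − 0.05·450 = 144.8.
ΔQ = 2668.5185 − 450 = 2218.5185; wedge = 144.8 − 25 = 119.8.
The triangle = ½ × 2218.5185 × 119.8 = $132889.26.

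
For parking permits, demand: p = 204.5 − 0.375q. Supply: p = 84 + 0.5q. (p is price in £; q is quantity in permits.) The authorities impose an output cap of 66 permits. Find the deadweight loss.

Competitive equilibrium: 204.5 − 0.375q = 84 + 0.5q → q* = 137.7143, p* = 152.8571.
At q = 66: demand price = 204.5 − 0.375·66 = 179.75; supply price = 84 + 0.5·66 = 117.
Δq = 137.7143 − 66 = 71.7143; wedge = 179.75 − 117 = 62.75.
The triangle = ½ × 71.7143 × 62.75 = £2250.04.

£2250.04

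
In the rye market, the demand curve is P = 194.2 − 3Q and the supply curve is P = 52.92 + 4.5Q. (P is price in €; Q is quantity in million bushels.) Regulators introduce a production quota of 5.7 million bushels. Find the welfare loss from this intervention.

Competitive equilibrium: 194.2 − 3Q = 52.92 + 4.5Q → Q* = 18.8373, P* = 137.688.
At Q = 5.7: demand price = 194.2 − 3·5.7 = 177.1; supply price = 52.92 + 4.5·5.7 = 78.57.
ΔQ = 18.8373 − 5.7 = 13.1373; wedge = 177.1 − 78.57 = 98.53.
The triangle = ½ × 13.1373 × 98.53 = €647.21 million.

€647.21 million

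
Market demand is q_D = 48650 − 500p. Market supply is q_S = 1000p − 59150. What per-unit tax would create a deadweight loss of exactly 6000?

6

In inverse form: demand p = 97.3 − 0.002q, supply p = 59.15 + 0.001q.
Competitive equilibrium: 97.3 − 0.002q = 59.15 + 0.001q → q* = 12716.6667, p* = 71.8667.
A tax t gives Δq = t/0.003 and wedge t, so DWL = t²/0.006.
t²/0.006 = 6000 → t² = 36 → t = 6.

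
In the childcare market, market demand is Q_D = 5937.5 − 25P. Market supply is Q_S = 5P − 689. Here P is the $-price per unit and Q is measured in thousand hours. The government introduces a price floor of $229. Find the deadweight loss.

In inverse form: demand P = 237.5 − 0.04Q, supply P = 137.8 + 0.2Q.
Competitive equilibrium: 237.5 − 0.04Q = 137.8 + 0.2Q → Q* = 415.4167, P* = 220.8833.
At the floor P = 229, quantity demanded = (237.5 − 229)/0.04 = 212.5.
Sellers' marginal cost at Q' = 212.5: 137.8 + 0.2·212.5 = 180.3.
ΔQ = 415.4167 − 212.5 = 202.9167; wedge = 229 − 180.3 = 48.7.
The triangle = ½ × 202.9167 × 48.7 = $4941.02 thousand.

$4941.02 thousand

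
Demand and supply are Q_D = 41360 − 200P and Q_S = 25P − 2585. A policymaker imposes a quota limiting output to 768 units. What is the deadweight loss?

In inverse form: demand P = 206.8 − 0.005Q, supply P = 103.4 + 0.04Q.
Competitive equilibrium: 206.8 − 0.005Q = 103.4 + 0.04Q → Q* = 2297.7778, P* = 195.3111.
At Q = 768: demand price = 206.8 − 0.005·768 = 202.96; supply price = 103.4 + 0.04·768 = 134.12.
ΔQ = 2297.7778 − 768 = 1529.7778; wedge = 202.96 − 134.12 = 68.84.
Deadweight loss = ½ × 1529.7778 × 68.84 = 52654.95.

52654.95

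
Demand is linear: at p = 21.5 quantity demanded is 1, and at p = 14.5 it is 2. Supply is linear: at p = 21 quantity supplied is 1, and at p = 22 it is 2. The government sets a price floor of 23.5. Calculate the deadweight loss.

0.49

Demand slope = (14.5 − 21.5)/(2 − 1) = −7, so p = 28.5 − 7q.
Supply slope = (22 − 21)/(2 − 1) = 1, so p = 20 + q.
Competitive equilibrium: 28.5 − 7q = 20 + q → q* = 1.0625, p* = 21.0625.
At the floor p = 23.5, quantity demanded = (28.5 − 23.5)/7 = 0.71429.
Sellers' marginal cost at q' = 0.71429: 20 + 1·0.71429 = 20.71429.
Δq = 1.0625 − 0.71429 = 0.34821; wedge = 23.5 − 20.71429 = 2.78571.
DWL = ½ × 0.34821 × 2.78571 = 0.49.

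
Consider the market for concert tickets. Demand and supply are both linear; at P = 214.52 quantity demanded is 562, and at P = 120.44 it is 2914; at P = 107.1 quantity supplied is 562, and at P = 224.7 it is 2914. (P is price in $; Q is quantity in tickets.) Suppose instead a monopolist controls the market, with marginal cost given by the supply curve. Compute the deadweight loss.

Demand slope = (120.44 − 214.52)/(2914 − 562) = −0.04, so P = 237 − 0.04Q.
Supply slope = (224.7 − 107.1)/(2914 − 562) = 0.05, so P = 79 + 0.05Q.
Competitive equilibrium: 237 − 0.04Q = 79 + 0.05Q → Q* = 1755.5556, P* = 166.7778.
Marginal revenue: MR = 237 − 0.08Q. Set MR = MC: 237 − 0.08Q = 79 + 0.05Q → Q_m = 1215.3846.
Price P_m = 237 − 0.04·1215.3846 = 188.3846; MC(Q_m) = 79 + 0.05·1215.3846 = 139.7692.
Competitive Q* = 1755.5556, so ΔQ = 540.171; wedge = 188.3846 − 139.7692 = 48.6154.
DWL = ½ × 540.171 × 48.6154 = $13130.31.

$13130.31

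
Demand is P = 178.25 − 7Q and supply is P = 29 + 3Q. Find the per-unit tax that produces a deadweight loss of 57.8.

34

Competitive equilibrium: 178.25 − 7Q = 29 + 3Q → Q* = 14.925, P* = 73.775.
A tax t gives ΔQ = t/10 and wedge t, so DWL = t²/20.
t²/20 = 57.8 → t² = 1156 → t = 34.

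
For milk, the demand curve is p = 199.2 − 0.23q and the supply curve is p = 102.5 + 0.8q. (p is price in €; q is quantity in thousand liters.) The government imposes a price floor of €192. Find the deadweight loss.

Competitive equilibrium: 199.2 − 0.23q = 102.5 + 0.8q → q* = 93.8835, p* = 177.6068.
At the floor p = 192, quantity demanded = (199.2 − 192)/0.23 = 31.3043.
Sellers' marginal cost at q' = 31.3043: 102.5 + 0.8·31.3043 = 127.5434.
Δq = 93.8835 − 31.3043 = 62.5792; wedge = 192 − 127.5434 = 64.4566.
DWL = ½ × 62.5792 × 64.4566 = €2016.82 thousand.

€2016.82 thousand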